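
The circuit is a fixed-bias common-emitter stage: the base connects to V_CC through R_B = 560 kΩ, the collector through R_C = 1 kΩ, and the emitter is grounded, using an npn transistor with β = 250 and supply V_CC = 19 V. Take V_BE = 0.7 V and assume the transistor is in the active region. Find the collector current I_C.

Base loop: V_CC = I_B·R_B + V_BE, so I_B = (19 − 0.7)/560 kΩ = 0.0327 mA.
In the active region I_C = β·I_B = 250 × 0.0327 = 8.17 mA.
Collector loop: V_CE = V_CC − I_C·R_C = 19 − 8.17×1 = 10.8 V.
Since V_CE = 10.8 V > V_CE(sat) ≈ 0.2 V, the transistor is in the active region as assumed.

I_C ≈ 8.2 mA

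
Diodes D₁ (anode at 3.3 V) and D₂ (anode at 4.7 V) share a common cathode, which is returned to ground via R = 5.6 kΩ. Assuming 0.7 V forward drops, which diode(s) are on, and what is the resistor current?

Assume both conduct. Then node N would need to be at both 3.3−0.7 = 2.6 V and 4.7−0.7 = 4 V, which is impossible.
Assume only D₂ conducts: V_N = 4.7 − 0.7 = 4 V, so I_R = 4/5.6 = 0.714 mA.
Check D₁: its anode-to-cathode voltage is 3.3 − 4 = -0.7 V < 0.7 V, so it is off. The assumption is consistent.

Only D₂ conducts; I_R ≈ 0.71 mA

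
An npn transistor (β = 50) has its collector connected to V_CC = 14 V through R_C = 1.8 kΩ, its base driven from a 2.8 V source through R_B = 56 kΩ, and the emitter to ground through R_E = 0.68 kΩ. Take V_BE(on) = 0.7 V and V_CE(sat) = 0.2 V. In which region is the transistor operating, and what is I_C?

Assume active. Base-emitter loop: I_B = (V_BB − V_BE)/(R_B + (β+1)R_E) = (2.8 − 0.7)/(56 + 51×0.68) = 0.0232 mA.
I_C = β·I_B = 50×0.0232 = 1.16 mA.
V_CE = V_CC − I_C·R_C − I_E·R_E = 14 − 1.16×1.8 − 1.18×0.68 = 11.1 V > V_CE(sat), so the active-region assumption holds.

active; I_C ≈ 1.2 mA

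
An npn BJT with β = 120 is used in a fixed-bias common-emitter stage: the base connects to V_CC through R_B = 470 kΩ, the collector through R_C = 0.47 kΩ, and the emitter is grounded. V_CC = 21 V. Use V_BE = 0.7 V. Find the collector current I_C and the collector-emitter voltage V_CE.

I_C ≈ 5.2 mA, V_CE ≈ 19 V

Base loop: V_CC = I_B·R_B + V_BE, so I_B = (21 − 0.7)/470 kΩ = 0.0432 mA.
In the active region I_C = β·I_B = 120 × 0.0432 = 5.18 mA.
Collector loop: V_CE = V_CC − I_C·R_C = 21 − 5.18×0.47 = 18.6 V.
Since V_CE = 18.6 V > V_CE(sat) ≈ 0.2 V, the transistor is in the active region as assumed.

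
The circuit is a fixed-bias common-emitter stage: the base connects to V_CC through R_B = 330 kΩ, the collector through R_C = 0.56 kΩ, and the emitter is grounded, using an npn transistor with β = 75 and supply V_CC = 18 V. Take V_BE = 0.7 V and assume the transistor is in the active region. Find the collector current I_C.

Base loop: V_CC = I_B·R_B + V_BE, so I_B = (18 − 0.7)/330 kΩ = 0.0524 mA.
In the active region I_C = β·I_B = 75 × 0.0524 = 3.93 mA.
Collector loop: V_CE = V_CC − I_C·R_C = 18 − 3.93×0.56 = 15.8 V.
Since V_CE = 15.8 V > V_CE(sat) ≈ 0.2 V, the transistor is in the active region as assumed.

I_C ≈ 3.9 mA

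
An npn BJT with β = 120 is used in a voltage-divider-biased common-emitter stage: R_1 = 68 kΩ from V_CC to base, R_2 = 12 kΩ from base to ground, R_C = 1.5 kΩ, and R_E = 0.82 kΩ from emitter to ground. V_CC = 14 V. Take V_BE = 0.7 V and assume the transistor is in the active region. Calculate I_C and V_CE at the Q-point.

Thevenize the base divider: V_Th = V_CC·R_2/(R_1+R_2) = 14×12/80 = 2.1 V, R_Th = R_1‖R_2 = 10.2 kΩ.
Base-emitter loop: V_Th = I_B·R_Th + V_BE + (β+1)I_B·R_E, so I_B = (2.1 − 0.7) / (10.2 + 121×0.82) = 0.0128 mA.
I_C = β·I_B = 120×0.0128 = 1.54 mA, and I_E = (β+1)I_B = 1.55 mA.
V_CE = V_CC − I_C·R_C − I_E·R_E = 14 − 1.54×1.5 − 1.55×0.82 = 10.4 V.
V_CE = 10.4 V > 0.2 V confirms active-region operation.

I_C ≈ 1.5 mA, V_CE ≈ 10 V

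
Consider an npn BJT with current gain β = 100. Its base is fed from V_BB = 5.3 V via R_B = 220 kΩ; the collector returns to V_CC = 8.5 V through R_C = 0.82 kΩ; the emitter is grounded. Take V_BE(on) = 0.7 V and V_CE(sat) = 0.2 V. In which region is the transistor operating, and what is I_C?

active; I_C ≈ 2.1 mA

Assume active. Base-emitter loop: I_B = (V_BB − V_BE)/R_B = (5.3 − 0.7)/220 = 0.0209 mA.
I_C = β·I_B = 100×0.0209 = 2.09 mA.
V_CE = V_CC − I_C·R_C = 8.5 − 2.09×0.82 = 6.79 V > V_CE(sat), so the active-region assumption holds.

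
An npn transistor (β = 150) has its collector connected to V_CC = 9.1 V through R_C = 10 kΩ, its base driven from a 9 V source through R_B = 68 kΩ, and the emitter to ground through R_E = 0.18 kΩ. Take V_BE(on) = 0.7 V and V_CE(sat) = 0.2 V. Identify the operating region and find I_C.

saturation; I_C ≈ 0.87 mA

Assume active: I_B = (9 − 0.7)/(68 + 151×0.18) = 0.0872 mA, I_C = β·I_B = 13.1 mA.
Then V_CE = 9.1 − 13.1×10 − 13.2×0.18 = -124 V < 0.2 V — the active assumption fails.
Re-solve with V_CE = 0.2 V. KCL at the emitter: V_E/R_E = (V_BB−0.7−V_E)/R_B + (V_CC−0.2−V_E)/R_C, giving V_E = 0.178 V.
I_C = (V_CC − 0.2 − V_E)/R_C = (8.9 − 0.178)/10 = 0.872 mA.
Check: I_B = (8.3 − 0.178)/68 = 0.119 mA, and β·I_B = 17.9 mA > I_C, confirming saturation.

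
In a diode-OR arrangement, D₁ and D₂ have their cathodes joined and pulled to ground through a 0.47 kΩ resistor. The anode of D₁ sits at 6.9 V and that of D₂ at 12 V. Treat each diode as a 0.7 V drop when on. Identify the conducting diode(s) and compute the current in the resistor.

Only D₂ conducts; I_R ≈ 24 mA

Assume both conduct. Then node N would need to be at both 6.9−0.7 = 6.2 V and 12−0.7 = 11.3 V, which is impossible.
Assume only D₂ conducts: V_N = 12 − 0.7 = 11.3 V, so I_R = 11.3/0.47 = 24 mA.
Check D₁: its anode-to-cathode voltage is 6.9 − 11.3 = -4.4 V < 0.7 V, so it is off. The assumption is consistent.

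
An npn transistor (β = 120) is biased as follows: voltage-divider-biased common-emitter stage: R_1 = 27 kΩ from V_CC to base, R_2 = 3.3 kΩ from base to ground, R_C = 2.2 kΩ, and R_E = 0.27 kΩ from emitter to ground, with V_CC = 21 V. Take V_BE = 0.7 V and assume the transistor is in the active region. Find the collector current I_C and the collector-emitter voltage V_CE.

I_C ≈ 5.3 mA, V_CE ≈ 7.8 V

Thevenize the base divider: V_Th = V_CC·R_2/(R_1+R_2) = 21×3.3/30.3 = 2.29 V, R_Th = R_1‖R_2 = 2.94 kΩ.
Base-emitter loop: V_Th = I_B·R_Th + V_BE + (β+1)I_B·R_E, so I_B = (2.29 − 0.7) / (2.94 + 121×0.27) = 0.0446 mA.
I_C = β·I_B = 120×0.0446 = 5.35 mA, and I_E = (β+1)I_B = 5.39 mA.
V_CE = V_CC − I_C·R_C − I_E·R_E = 21 − 5.35×2.2 − 5.39×0.27 = 7.78 V.
V_CE = 7.78 V > 0.2 V confirms active-region operation.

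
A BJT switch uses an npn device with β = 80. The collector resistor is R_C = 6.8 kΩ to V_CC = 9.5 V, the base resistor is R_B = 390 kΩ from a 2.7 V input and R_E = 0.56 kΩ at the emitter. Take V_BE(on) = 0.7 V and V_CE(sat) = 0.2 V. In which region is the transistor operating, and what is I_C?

Assume active. Base-emitter loop: I_B = (V_BB − V_BE)/(R_B + (β+1)R_E) = (2.7 − 0.7)/(390 + 81×0.56) = 0.00459 mA.
I_C = β·I_B = 80×0.00459 = 0.368 mA.
V_CE = V_CC − I_C·R_C − I_E·R_E = 9.5 − 0.368×6.8 − 0.372×0.56 = 6.79 V > V_CE(sat), so the active-region assumption holds.

active; I_C ≈ 0.37 mA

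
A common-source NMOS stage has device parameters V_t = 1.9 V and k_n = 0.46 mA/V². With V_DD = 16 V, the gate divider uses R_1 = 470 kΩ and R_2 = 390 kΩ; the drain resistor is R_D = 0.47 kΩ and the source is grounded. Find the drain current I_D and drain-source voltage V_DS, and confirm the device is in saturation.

V_G = V_DD·R_2/(R_1+R_2) = 16×390/860 = 7.26 V. With the source grounded, V_GS = V_G = 7.26 V.
Assume saturation: I_D = (k_n/2)(V_GS − V_t)² = (0.46/2)×(7.26 − 1.9)² = 0.23×5.36² = 6.6 mA.
V_DS = V_DD − I_D·R_D = 16 − 6.6×0.47 = 12.9 V.
Saturation requires V_DS ≥ V_GS − V_t = 5.36 V; 12.9 ≥ 5.36 ✓.

I_D ≈ 6.6 mA, V_DS ≈ 13 V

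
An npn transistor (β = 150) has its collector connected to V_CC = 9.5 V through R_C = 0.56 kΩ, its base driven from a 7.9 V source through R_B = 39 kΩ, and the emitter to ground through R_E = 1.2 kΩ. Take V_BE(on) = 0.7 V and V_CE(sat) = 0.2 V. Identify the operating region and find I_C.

active; I_C ≈ 4.9 mA

Assume active. Base-emitter loop: I_B = (V_BB − V_BE)/(R_B + (β+1)R_E) = (7.9 − 0.7)/(39 + 151×1.2) = 0.0327 mA.
I_C = β·I_B = 150×0.0327 = 4.9 mA.
V_CE = V_CC − I_C·R_C − I_E·R_E = 9.5 − 4.9×0.56 − 4.94×1.2 = 0.829 V > V_CE(sat), so the active-region assumption holds.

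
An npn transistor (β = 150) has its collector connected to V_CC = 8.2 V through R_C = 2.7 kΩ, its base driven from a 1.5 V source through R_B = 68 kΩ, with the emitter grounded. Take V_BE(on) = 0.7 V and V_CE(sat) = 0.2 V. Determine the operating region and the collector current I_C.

Assume active. Base-emitter loop: I_B = (V_BB − V_BE)/R_B = (1.5 − 0.7)/68 = 0.0118 mA.
I_C = β·I_B = 150×0.0118 = 1.76 mA.
V_CE = V_CC − I_C·R_C = 8.2 − 1.76×2.7 = 3.44 V > V_CE(sat), so the active-region assumption holds.

active; I_C ≈ 1.8 mA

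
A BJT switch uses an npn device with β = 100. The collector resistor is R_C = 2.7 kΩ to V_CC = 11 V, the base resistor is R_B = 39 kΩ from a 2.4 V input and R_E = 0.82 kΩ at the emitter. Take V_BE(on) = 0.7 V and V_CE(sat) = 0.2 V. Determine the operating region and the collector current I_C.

Assume active. Base-emitter loop: I_B = (V_BB − V_BE)/(R_B + (β+1)R_E) = (2.4 − 0.7)/(39 + 101×0.82) = 0.014 mA.
I_C = β·I_B = 100×0.014 = 1.4 mA.
V_CE = V_CC − I_C·R_C − I_E·R_E = 11 − 1.4×2.7 − 1.41×0.82 = 6.08 V > V_CE(sat), so the active-region assumption holds.

active; I_C ≈ 1.4 mA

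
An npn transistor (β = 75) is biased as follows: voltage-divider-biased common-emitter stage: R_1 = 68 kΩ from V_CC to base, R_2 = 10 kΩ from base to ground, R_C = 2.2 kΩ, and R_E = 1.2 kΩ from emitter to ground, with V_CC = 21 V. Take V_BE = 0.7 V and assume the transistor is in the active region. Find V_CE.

V_CE ≈ 16 V

Thevenize the base divider: V_Th = V_CC·R_2/(R_1+R_2) = 21×10/78 = 2.69 V, R_Th = R_1‖R_2 = 8.72 kΩ.
Base-emitter loop: V_Th = I_B·R_Th + V_BE + (β+1)I_B·R_E, so I_B = (2.69 − 0.7) / (8.72 + 76×1.2) = 0.0199 mA.
I_C = β·I_B = 75×0.0199 = 1.5 mA, and I_E = (β+1)I_B = 1.52 mA.
V_CE = V_CC − I_C·R_C − I_E·R_E = 21 − 1.5×2.2 − 1.52×1.2 = 15.9 V.
V_CE = 15.9 V > 0.2 V confirms active-region operation.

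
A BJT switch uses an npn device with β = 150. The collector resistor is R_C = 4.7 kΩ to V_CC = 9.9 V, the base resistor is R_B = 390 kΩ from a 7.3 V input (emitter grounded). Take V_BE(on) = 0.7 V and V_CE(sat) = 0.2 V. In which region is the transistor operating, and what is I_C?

Assume active: I_B = (7.3 − 0.7)/390 = 0.0169 mA, giving I_C = β·I_B = 2.54 mA.
But then V_CE = 9.9 − 2.54×4.7 = -2.03 V < V_CE(sat) = 0.2 V — impossible in the active region.
So the transistor is saturated. With V_CE = 0.2 V, I_C = (V_CC − 0.2)/R_C = 9.7/4.7 = 2.06 mA.
Check: β·I_B = 2.54 mA > I_C = 2.06 mA, confirming saturation.

saturation; I_C ≈ 2.1 mA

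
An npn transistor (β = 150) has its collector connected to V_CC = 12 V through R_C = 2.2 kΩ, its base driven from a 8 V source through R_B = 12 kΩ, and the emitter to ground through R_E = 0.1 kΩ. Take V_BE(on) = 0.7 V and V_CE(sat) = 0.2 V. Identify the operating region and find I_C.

saturation; I_C ≈ 5.1 mA

Assume active: I_B = (8 − 0.7)/(12 + 151×0.1) = 0.269 mA, I_C = β·I_B = 40.4 mA.
Then V_CE = 12 − 40.4×2.2 − 40.7×0.1 = -81 V < 0.2 V — the active assumption fails.
Re-solve with V_CE = 0.2 V. KCL at the emitter: V_E/R_E = (V_BB−0.7−V_E)/R_B + (V_CC−0.2−V_E)/R_C, giving V_E = 0.567 V.
I_C = (V_CC − 0.2 − V_E)/R_C = (11.8 − 0.567)/2.2 = 5.11 mA.
Check: I_B = (7.3 − 0.567)/12 = 0.561 mA, and β·I_B = 84.2 mA > I_C, confirming saturation.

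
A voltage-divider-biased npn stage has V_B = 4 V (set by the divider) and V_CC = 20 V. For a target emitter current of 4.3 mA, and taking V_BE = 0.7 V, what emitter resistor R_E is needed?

V_E = V_B − V_BE = 4 − 0.7 = 3.3 V.
R_E = V_E / I_E = 3.3 / 4.3 = 0.767 kΩ.

R_E ≈ 0.77 kΩ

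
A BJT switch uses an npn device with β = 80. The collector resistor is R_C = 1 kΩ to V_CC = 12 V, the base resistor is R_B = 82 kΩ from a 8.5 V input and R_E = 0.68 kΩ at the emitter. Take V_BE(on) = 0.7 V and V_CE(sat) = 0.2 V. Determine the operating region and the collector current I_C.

Assume active. Base-emitter loop: I_B = (V_BB − V_BE)/(R_B + (β+1)R_E) = (8.5 − 0.7)/(82 + 81×0.68) = 0.0569 mA.
I_C = β·I_B = 80×0.0569 = 4.55 mA.
V_CE = V_CC − I_C·R_C − I_E·R_E = 12 − 4.55×1 − 4.61×0.68 = 4.31 V > V_CE(sat), so the active-region assumption holds.

active; I_C ≈ 4.6 mA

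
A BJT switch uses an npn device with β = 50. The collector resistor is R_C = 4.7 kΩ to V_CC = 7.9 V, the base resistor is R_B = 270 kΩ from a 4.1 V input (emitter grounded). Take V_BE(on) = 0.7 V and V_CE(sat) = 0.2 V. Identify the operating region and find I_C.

active; I_C ≈ 0.63 mA

Assume active. Base-emitter loop: I_B = (V_BB − V_BE)/R_B = (4.1 − 0.7)/270 = 0.0126 mA.
I_C = β·I_B = 50×0.0126 = 0.63 mA.
V_CE = V_CC − I_C·R_C = 7.9 − 0.63×4.7 = 4.94 V > V_CE(sat), so the active-region assumption holds.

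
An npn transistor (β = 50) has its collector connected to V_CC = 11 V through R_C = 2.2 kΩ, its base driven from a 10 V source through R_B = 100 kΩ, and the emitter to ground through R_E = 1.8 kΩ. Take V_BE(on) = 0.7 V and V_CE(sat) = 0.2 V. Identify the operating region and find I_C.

active; I_C ≈ 2.4 mA

Assume active. Base-emitter loop: I_B = (V_BB − V_BE)/(R_B + (β+1)R_E) = (10 − 0.7)/(100 + 51×1.8) = 0.0485 mA.
I_C = β·I_B = 50×0.0485 = 2.42 mA.
V_CE = V_CC − I_C·R_C − I_E·R_E = 11 − 2.42×2.2 − 2.47×1.8 = 1.22 V > V_CE(sat), so the active-region assumption holds.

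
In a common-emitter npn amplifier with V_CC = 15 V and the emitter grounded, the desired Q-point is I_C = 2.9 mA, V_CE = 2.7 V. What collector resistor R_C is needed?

Collector loop: V_CC = I_C·R_C + V_CE.
R_C = (V_CC − V_CE)/I_C = (15 − 2.7)/2.9 = 4.24 kΩ.

R_C ≈ 4.2 kΩ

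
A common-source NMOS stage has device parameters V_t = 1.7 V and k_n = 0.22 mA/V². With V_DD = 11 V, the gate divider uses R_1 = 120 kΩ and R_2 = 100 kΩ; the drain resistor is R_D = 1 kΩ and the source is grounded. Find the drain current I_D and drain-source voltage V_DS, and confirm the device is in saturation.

I_D ≈ 1.2 mA, V_DS ≈ 9.8 V

V_G = V_DD·R_2/(R_1+R_2) = 11×100/220 = 5 V. With the source grounded, V_GS = V_G = 5 V.
Assume saturation: I_D = (k_n/2)(V_GS − V_t)² = (0.22/2)×(5 − 1.7)² = 0.11×3.3² = 1.2 mA.
V_DS = V_DD − I_D·R_D = 11 − 1.2×1 = 9.8 V.
Saturation requires V_DS ≥ V_GS − V_t = 3.3 V; 9.8 ≥ 3.3 ✓.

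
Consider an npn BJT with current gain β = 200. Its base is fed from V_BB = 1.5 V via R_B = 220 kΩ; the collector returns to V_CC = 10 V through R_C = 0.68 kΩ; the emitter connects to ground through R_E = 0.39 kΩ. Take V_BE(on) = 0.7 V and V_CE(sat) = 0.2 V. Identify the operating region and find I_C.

Assume active. Base-emitter loop: I_B = (V_BB − V_BE)/(R_B + (β+1)R_E) = (1.5 − 0.7)/(220 + 201×0.39) = 0.00268 mA.
I_C = β·I_B = 200×0.00268 = 0.536 mA.
V_CE = V_CC − I_C·R_C − I_E·R_E = 10 − 0.536×0.68 − 0.539×0.39 = 9.43 V > V_CE(sat), so the active-region assumption holds.

active; I_C ≈ 0.54 mA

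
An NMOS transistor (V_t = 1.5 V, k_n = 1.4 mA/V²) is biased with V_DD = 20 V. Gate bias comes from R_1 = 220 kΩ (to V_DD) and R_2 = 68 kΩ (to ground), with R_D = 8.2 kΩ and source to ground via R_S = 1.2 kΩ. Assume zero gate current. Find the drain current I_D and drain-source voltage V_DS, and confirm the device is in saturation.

I_D ≈ 1.5 mA, V_DS ≈ 6.1 V

V_G = V_DD·R_2/(R_1+R_2) = 20×68/288 = 4.72 V.
Assume saturation: I_D = (k_n/2)(V_GS − V_t)² with V_GS = V_G − I_D·R_S = 4.72 − 1.2·I_D.
Substituting gives 1.01·I_D² − 6.41·I_D + 7.27 = 0, with roots I_D = 1.48 or 4.89 mA.
The root I_D = 4.89 mA gives V_GS = -1.14 V ≤ V_t, so take I_D = 1.48 mA.
Then V_GS = 2.95 V and V_DS = V_DD − I_D(R_D+R_S) = 20 − 1.48×9.4 = 6.13 V.
Saturation requires V_DS ≥ V_GS − V_t = 1.45 V; 6.13 ≥ 1.45 ✓.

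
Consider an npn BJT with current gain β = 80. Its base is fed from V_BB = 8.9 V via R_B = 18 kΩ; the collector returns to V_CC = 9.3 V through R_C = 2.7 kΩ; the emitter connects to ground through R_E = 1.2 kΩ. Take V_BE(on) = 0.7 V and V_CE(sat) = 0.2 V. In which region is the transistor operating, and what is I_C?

saturation; I_C ≈ 2.2 mA

Assume active: I_B = (8.9 − 0.7)/(18 + 81×1.2) = 0.0712 mA, I_C = β·I_B = 5.69 mA.
Then V_CE = 9.3 − 5.69×2.7 − 5.77×1.2 = -13 V < 0.2 V — the active assumption fails.
Re-solve with V_CE = 0.2 V. KCL at the emitter: V_E/R_E = (V_BB−0.7−V_E)/R_B + (V_CC−0.2−V_E)/R_C, giving V_E = 3.04 V.
I_C = (V_CC − 0.2 − V_E)/R_C = (9.1 − 3.04)/2.7 = 2.25 mA.
Check: I_B = (8.2 − 3.04)/18 = 0.287 mA, and β·I_B = 22.9 mA > I_C, confirming saturation.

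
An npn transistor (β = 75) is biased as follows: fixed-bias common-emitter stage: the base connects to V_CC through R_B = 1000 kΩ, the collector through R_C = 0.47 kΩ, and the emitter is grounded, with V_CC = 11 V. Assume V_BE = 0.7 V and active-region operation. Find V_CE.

Base loop: V_CC = I_B·R_B + V_BE, so I_B = (11 − 0.7)/1000 kΩ = 0.0103 mA.
In the active region I_C = β·I_B = 75 × 0.0103 = 0.772 mA.
Collector loop: V_CE = V_CC − I_C·R_C = 11 − 0.772×0.47 = 10.6 V.
Since V_CE = 10.6 V > V_CE(sat) ≈ 0.2 V, the transistor is in the active region as assumed.

V_CE ≈ 11 V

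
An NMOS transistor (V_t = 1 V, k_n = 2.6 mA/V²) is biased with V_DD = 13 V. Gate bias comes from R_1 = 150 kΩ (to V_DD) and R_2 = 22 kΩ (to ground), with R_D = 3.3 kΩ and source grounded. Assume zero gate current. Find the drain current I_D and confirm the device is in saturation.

I_D ≈ 0.57 mA

V_G = V_DD·R_2/(R_1+R_2) = 13×22/172 = 1.66 V. With the source grounded, V_GS = V_G = 1.66 V.
Assume saturation: I_D = (k_n/2)(V_GS − V_t)² = (2.6/2)×(1.66 − 1)² = 1.3×0.663² = 0.571 mA.
V_DS = V_DD − I_D·R_D = 13 − 0.571×3.3 = 11.1 V.
Saturation requires V_DS ≥ V_GS − V_t = 0.663 V; 11.1 ≥ 0.663 ✓.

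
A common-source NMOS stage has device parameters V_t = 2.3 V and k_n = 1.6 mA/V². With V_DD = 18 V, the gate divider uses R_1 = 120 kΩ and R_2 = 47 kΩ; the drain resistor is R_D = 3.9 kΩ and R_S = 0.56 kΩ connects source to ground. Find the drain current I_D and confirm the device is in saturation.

I_D ≈ 2.1 mA

V_G = V_DD·R_2/(R_1+R_2) = 18×47/167 = 5.07 V.
Assume saturation: I_D = (k_n/2)(V_GS − V_t)² with V_GS = V_G − I_D·R_S = 5.07 − 0.56·I_D.
Substituting gives 0.251·I_D² − 3.48·I_D + 6.12 = 0, with roots I_D = 2.07 or 11.8 mA.
The root I_D = 11.8 mA gives V_GS = -1.54 V ≤ V_t, so take I_D = 2.07 mA.
Then V_GS = 3.91 V and V_DS = V_DD − I_D(R_D+R_S) = 18 − 2.07×4.46 = 8.78 V.
Saturation requires V_DS ≥ V_GS − V_t = 1.61 V; 8.78 ≥ 1.61 ✓.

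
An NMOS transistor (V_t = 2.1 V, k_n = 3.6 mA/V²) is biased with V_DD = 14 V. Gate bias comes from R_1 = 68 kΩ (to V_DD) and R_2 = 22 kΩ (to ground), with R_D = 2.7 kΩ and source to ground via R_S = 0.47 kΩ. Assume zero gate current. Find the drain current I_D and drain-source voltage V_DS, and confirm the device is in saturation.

V_G = V_DD·R_2/(R_1+R_2) = 14×22/90 = 3.42 V.
Assume saturation: I_D = (k_n/2)(V_GS − V_t)² with V_GS = V_G − I_D·R_S = 3.42 − 0.47·I_D.
Substituting gives 0.398·I_D² − 3.24·I_D + 3.15 = 0, with roots I_D = 1.13 or 7.01 mA.
The root I_D = 7.01 mA gives V_GS = 0.126 V ≤ V_t, so take I_D = 1.13 mA.
Then V_GS = 2.89 V and V_DS = V_DD − I_D(R_D+R_S) = 14 − 1.13×3.17 = 10.4 V.
Saturation requires V_DS ≥ V_GS − V_t = 0.792 V; 10.4 ≥ 0.792 ✓.

I_D ≈ 1.1 mA, V_DS ≈ 10 V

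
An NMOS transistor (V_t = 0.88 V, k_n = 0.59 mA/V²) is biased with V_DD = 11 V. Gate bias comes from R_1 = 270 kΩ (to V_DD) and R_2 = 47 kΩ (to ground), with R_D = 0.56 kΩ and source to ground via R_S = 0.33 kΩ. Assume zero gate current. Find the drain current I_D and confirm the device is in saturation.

I_D ≈ 0.15 mA

V_G = V_DD·R_2/(R_1+R_2) = 11×47/317 = 1.63 V.
Assume saturation: I_D = (k_n/2)(V_GS − V_t)² with V_GS = V_G − I_D·R_S = 1.63 − 0.33·I_D.
Substituting gives 0.0321·I_D² − 1.15·I_D + 0.166 = 0, with roots I_D = 0.146 or 35.5 mA.
The root I_D = 35.5 mA gives V_GS = -10.1 V ≤ V_t, so take I_D = 0.146 mA.
Then V_GS = 1.58 V and V_DS = V_DD − I_D(R_D+R_S) = 11 − 0.146×0.89 = 10.9 V.
Saturation requires V_DS ≥ V_GS − V_t = 0.703 V; 10.9 ≥ 0.703 ✓.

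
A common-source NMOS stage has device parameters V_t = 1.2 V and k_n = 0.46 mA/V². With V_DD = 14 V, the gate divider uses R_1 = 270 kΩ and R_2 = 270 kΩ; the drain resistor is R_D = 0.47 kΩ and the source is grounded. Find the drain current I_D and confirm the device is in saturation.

V_G = V_DD·R_2/(R_1+R_2) = 14×270/540 = 7 V. With the source grounded, V_GS = V_G = 7 V.
Assume saturation: I_D = (k_n/2)(V_GS − V_t)² = (0.46/2)×(7 − 1.2)² = 0.23×5.8² = 7.74 mA.
V_DS = V_DD − I_D·R_D = 14 − 7.74×0.47 = 10.4 V.
Saturation requires V_DS ≥ V_GS − V_t = 5.8 V; 10.4 ≥ 5.8 ✓.

I_D ≈ 7.7 mA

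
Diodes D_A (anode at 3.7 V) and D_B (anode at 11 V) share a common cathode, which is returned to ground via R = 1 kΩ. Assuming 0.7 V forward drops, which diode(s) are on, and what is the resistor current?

Only D_B conducts; I_R ≈ 10 mA

Assume both conduct. Then node N would need to be at both 3.7−0.7 = 3 V and 11−0.7 = 10.3 V, which is impossible.
Assume only D_B conducts: V_N = 11 − 0.7 = 10.3 V, so I_R = 10.3/1 = 10.3 mA.
Check D_A: its anode-to-cathode voltage is 3.7 − 10.3 = -6.6 V < 0.7 V, so it is off. The assumption is consistent.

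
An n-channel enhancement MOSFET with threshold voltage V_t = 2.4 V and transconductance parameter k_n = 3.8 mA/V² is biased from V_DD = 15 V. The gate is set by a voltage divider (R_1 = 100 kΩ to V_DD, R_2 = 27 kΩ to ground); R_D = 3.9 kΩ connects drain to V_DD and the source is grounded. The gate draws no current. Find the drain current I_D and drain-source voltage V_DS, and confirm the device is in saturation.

V_G = V_DD·R_2/(R_1+R_2) = 15×27/127 = 3.19 V. With the source grounded, V_GS = V_G = 3.19 V.
Assume saturation: I_D = (k_n/2)(V_GS − V_t)² = (3.8/2)×(3.19 − 2.4)² = 1.9×0.789² = 1.18 mA.
V_DS = V_DD − I_D·R_D = 15 − 1.18×3.9 = 10.4 V.
Saturation requires V_DS ≥ V_GS − V_t = 0.789 V; 10.4 ≥ 0.789 ✓.

I_D ≈ 1.2 mA, V_DS ≈ 10 V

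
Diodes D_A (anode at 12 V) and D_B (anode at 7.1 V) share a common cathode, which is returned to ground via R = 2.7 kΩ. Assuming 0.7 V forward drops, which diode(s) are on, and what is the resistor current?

Assume both conduct. Then node N would need to be at both 12−0.7 = 11.3 V and 7.1−0.7 = 6.4 V, which is impossible.
Assume only D_A conducts: V_N = 12 − 0.7 = 11.3 V, so I_R = 11.3/2.7 = 4.19 mA.
Check D_B: its anode-to-cathode voltage is 7.1 − 11.3 = -4.2 V < 0.7 V, so it is off. The assumption is consistent.

Only D_A conducts; I_R ≈ 4.2 mA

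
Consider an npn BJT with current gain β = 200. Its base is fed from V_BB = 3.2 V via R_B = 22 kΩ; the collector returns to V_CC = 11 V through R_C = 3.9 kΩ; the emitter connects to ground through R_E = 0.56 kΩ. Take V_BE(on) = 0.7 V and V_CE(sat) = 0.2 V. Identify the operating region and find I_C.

Assume active: I_B = (3.2 − 0.7)/(22 + 201×0.56) = 0.0186 mA, I_C = β·I_B = 3.72 mA.
Then V_CE = 11 − 3.72×3.9 − 3.73×0.56 = -5.58 V < 0.2 V — the active assumption fails.
Re-solve with V_CE = 0.2 V. KCL at the emitter: V_E/R_E = (V_BB−0.7−V_E)/R_B + (V_CC−0.2−V_E)/R_C, giving V_E = 1.38 V.
I_C = (V_CC − 0.2 − V_E)/R_C = (10.8 − 1.38)/3.9 = 2.42 mA.
Check: I_B = (2.5 − 1.38)/22 = 0.0509 mA, and β·I_B = 10.2 mA > I_C, confirming saturation.

saturation; I_C ≈ 2.4 mA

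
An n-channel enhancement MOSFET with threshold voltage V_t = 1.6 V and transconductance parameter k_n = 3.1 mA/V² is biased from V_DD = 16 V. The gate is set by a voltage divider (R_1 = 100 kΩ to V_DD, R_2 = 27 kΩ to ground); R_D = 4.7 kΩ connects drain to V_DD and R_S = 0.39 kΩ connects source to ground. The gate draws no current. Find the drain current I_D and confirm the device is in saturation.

V_G = V_DD·R_2/(R_1+R_2) = 16×27/127 = 3.4 V.
Assume saturation: I_D = (k_n/2)(V_GS − V_t)² with V_GS = V_G − I_D·R_S = 3.4 − 0.39·I_D.
Substituting gives 0.236·I_D² − 3.18·I_D + 5.03 = 0, with roots I_D = 1.83 or 11.6 mA.
The root I_D = 11.6 mA gives V_GS = -1.14 V ≤ V_t, so take I_D = 1.83 mA.
Then V_GS = 2.69 V and V_DS = V_DD − I_D(R_D+R_S) = 16 − 1.83×5.09 = 6.68 V.
Saturation requires V_DS ≥ V_GS − V_t = 1.09 V; 6.68 ≥ 1.09 ✓.

I_D ≈ 1.8 mA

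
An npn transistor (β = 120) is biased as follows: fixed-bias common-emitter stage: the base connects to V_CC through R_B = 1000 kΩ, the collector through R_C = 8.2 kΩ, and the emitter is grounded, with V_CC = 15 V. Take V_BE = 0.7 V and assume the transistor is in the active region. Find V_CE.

V_CE ≈ 0.93 V

Base loop: V_CC = I_B·R_B + V_BE, so I_B = (15 − 0.7)/1000 kΩ = 0.0143 mA.
In the active region I_C = β·I_B = 120 × 0.0143 = 1.72 mA.
Collector loop: V_CE = V_CC − I_C·R_C = 15 − 1.72×8.2 = 0.929 V.
Since V_CE = 0.929 V > V_CE(sat) ≈ 0.2 V, the transistor is in the active region as assumed.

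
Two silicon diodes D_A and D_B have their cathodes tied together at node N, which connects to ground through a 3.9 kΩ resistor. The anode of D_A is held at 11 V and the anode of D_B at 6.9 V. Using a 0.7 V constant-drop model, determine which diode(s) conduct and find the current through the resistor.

Assume both conduct. Then node N would need to be at both 11−0.7 = 10.3 V and 6.9−0.7 = 6.2 V, which is impossible.
Assume only D_A conducts: V_N = 11 − 0.7 = 10.3 V, so I_R = 10.3/3.9 = 2.64 mA.
Check D_B: its anode-to-cathode voltage is 6.9 − 10.3 = -3.4 V < 0.7 V, so it is off. The assumption is consistent.

Only D_A conducts; I_R ≈ 2.6 mA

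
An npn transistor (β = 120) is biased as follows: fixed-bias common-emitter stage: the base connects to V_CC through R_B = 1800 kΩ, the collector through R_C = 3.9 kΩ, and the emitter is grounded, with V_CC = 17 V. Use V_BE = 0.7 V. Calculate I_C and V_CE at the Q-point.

I_C ≈ 1.1 mA, V_CE ≈ 13 V

Base loop: V_CC = I_B·R_B + V_BE, so I_B = (17 − 0.7)/1800 kΩ = 0.00906 mA.
In the active region I_C = β·I_B = 120 × 0.00906 = 1.09 mA.
Collector loop: V_CE = V_CC − I_C·R_C = 17 − 1.09×3.9 = 12.8 V.
Since V_CE = 12.8 V > V_CE(sat) ≈ 0.2 V, the transistor is in the active region as assumed.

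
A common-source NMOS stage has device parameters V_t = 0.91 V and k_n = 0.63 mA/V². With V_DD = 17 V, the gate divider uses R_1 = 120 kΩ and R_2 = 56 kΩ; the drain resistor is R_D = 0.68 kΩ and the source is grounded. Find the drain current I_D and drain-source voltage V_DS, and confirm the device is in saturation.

V_G = V_DD·R_2/(R_1+R_2) = 17×56/176 = 5.41 V. With the source grounded, V_GS = V_G = 5.41 V.
Assume saturation: I_D = (k_n/2)(V_GS − V_t)² = (0.63/2)×(5.41 − 0.91)² = 0.315×4.5² = 6.38 mA.
V_DS = V_DD − I_D·R_D = 17 − 6.38×0.68 = 12.7 V.
Saturation requires V_DS ≥ V_GS − V_t = 4.5 V; 12.7 ≥ 4.5 ✓.

I_D ≈ 6.4 mA, V_DS ≈ 13 V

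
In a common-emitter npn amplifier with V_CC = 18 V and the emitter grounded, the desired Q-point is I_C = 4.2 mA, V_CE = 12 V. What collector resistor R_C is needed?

R_C ≈ 1.4 kΩ

Collector loop: V_CC = I_C·R_C + V_CE.
R_C = (V_CC − V_CE)/I_C = (18 − 12)/4.2 = 1.43 kΩ.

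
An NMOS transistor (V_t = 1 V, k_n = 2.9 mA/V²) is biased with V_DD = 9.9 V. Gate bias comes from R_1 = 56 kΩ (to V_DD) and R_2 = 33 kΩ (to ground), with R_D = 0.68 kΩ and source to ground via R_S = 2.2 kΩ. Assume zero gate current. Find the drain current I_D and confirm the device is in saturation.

I_D ≈ 0.86 mA

V_G = V_DD·R_2/(R_1+R_2) = 9.9×33/89 = 3.67 V.
Assume saturation: I_D = (k_n/2)(V_GS − V_t)² with V_GS = V_G − I_D·R_S = 3.67 − 2.2·I_D.
Substituting gives 7.02·I_D² − 18·I_D + 10.3 = 0, with roots I_D = 0.863 or 1.71 mA.
The root I_D = 1.71 mA gives V_GS = -0.0851 V ≤ V_t, so take I_D = 0.863 mA.
Then V_GS = 1.77 V and V_DS = V_DD − I_D(R_D+R_S) = 9.9 − 0.863×2.88 = 7.41 V.
Saturation requires V_DS ≥ V_GS − V_t = 0.772 V; 7.41 ≥ 0.772 ✓.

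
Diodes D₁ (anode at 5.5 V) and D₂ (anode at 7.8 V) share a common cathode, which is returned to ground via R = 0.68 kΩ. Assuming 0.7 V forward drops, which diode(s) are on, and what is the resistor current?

Assume both conduct. Then node N would need to be at both 5.5−0.7 = 4.8 V and 7.8−0.7 = 7.1 V, which is impossible.
Assume only D₂ conducts: V_N = 7.8 − 0.7 = 7.1 V, so I_R = 7.1/0.68 = 10.4 mA.
Check D₁: its anode-to-cathode voltage is 5.5 − 7.1 = -1.6 V < 0.7 V, so it is off. The assumption is consistent.

Only D₂ conducts; I_R ≈ 10 mA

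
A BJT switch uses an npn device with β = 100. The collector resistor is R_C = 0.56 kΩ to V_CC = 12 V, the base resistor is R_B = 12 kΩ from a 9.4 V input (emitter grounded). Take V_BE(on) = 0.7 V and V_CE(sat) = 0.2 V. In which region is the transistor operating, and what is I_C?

Assume active: I_B = (9.4 − 0.7)/12 = 0.725 mA, giving I_C = β·I_B = 72.5 mA.
But then V_CE = 12 − 72.5×0.56 = -28.6 V < V_CE(sat) = 0.2 V — impossible in the active region.
So the transistor is saturated. With V_CE = 0.2 V, I_C = (V_CC − 0.2)/R_C = 11.8/0.56 = 21.1 mA.
Check: β·I_B = 72.5 mA > I_C = 21.1 mA, confirming saturation.

saturation; I_C ≈ 21 mA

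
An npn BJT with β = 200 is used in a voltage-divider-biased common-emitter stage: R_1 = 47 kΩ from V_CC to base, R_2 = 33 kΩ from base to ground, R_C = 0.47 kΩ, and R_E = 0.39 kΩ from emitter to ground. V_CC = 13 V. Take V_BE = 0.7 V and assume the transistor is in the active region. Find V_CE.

V_CE ≈ 4.8 V

Thevenize the base divider: V_Th = V_CC·R_2/(R_1+R_2) = 13×33/80 = 5.36 V, R_Th = R_1‖R_2 = 19.4 kΩ.
Base-emitter loop: V_Th = I_B·R_Th + V_BE + (β+1)I_B·R_E, so I_B = (5.36 − 0.7) / (19.4 + 201×0.39) = 0.0477 mA.
I_C = β·I_B = 200×0.0477 = 9.54 mA, and I_E = (β+1)I_B = 9.58 mA.
V_CE = V_CC − I_C·R_C − I_E·R_E = 13 − 9.54×0.47 − 9.58×0.39 = 4.78 V.
V_CE = 4.78 V > 0.2 V confirms active-region operation.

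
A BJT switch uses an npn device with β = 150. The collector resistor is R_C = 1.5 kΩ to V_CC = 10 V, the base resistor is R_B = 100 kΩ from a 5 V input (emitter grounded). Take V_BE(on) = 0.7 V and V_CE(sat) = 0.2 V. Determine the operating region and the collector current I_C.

Assume active. Base-emitter loop: I_B = (V_BB − V_BE)/R_B = (5 − 0.7)/100 = 0.043 mA.
I_C = β·I_B = 150×0.043 = 6.45 mA.
V_CE = V_CC − I_C·R_C = 10 − 6.45×1.5 = 0.325 V > V_CE(sat), so the active-region assumption holds.

active; I_C ≈ 6.4 mA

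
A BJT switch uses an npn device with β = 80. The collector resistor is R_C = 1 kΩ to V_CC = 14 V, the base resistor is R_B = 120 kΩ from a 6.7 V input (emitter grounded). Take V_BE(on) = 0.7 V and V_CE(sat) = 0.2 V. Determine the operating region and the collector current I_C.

Assume active. Base-emitter loop: I_B = (V_BB − V_BE)/R_B = (6.7 − 0.7)/120 = 0.05 mA.
I_C = β·I_B = 80×0.05 = 4 mA.
V_CE = V_CC − I_C·R_C = 14 − 4×1 = 10 V > V_CE(sat), so the active-region assumption holds.

active; I_C ≈ 4 mA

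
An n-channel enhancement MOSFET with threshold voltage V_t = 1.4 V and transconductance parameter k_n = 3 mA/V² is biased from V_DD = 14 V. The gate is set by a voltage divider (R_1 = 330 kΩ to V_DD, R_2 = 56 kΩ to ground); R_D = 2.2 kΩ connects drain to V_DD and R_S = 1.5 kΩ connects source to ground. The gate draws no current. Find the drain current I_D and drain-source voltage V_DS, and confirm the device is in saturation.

V_G = V_DD·R_2/(R_1+R_2) = 14×56/386 = 2.03 V.
Assume saturation: I_D = (k_n/2)(V_GS − V_t)² with V_GS = V_G − I_D·R_S = 2.03 − 1.5·I_D.
Substituting gives 3.38·I_D² − 3.84·I_D + 0.597 = 0, with roots I_D = 0.186 or 0.952 mA.
The root I_D = 0.952 mA gives V_GS = 0.603 V ≤ V_t, so take I_D = 0.186 mA.
Then V_GS = 1.75 V and V_DS = V_DD − I_D(R_D+R_S) = 14 − 0.186×3.7 = 13.3 V.
Saturation requires V_DS ≥ V_GS − V_t = 0.352 V; 13.3 ≥ 0.352 ✓.

I_D ≈ 0.19 mA, V_DS ≈ 13 V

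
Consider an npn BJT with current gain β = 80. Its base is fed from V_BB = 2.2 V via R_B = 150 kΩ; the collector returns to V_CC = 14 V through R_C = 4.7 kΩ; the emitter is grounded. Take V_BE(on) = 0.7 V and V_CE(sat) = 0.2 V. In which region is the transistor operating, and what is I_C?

active; I_C ≈ 0.8 mA

Assume active. Base-emitter loop: I_B = (V_BB − V_BE)/R_B = (2.2 − 0.7)/150 = 0.01 mA.
I_C = β·I_B = 80×0.01 = 0.8 mA.
V_CE = V_CC − I_C·R_C = 14 − 0.8×4.7 = 10.2 V > V_CE(sat), so the active-region assumption holds.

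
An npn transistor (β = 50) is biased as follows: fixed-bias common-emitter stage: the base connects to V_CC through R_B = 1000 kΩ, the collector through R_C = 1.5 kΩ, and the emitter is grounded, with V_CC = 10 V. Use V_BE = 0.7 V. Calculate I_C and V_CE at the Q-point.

Base loop: V_CC = I_B·R_B + V_BE, so I_B = (10 − 0.7)/1000 kΩ = 0.0093 mA.
In the active region I_C = β·I_B = 50 × 0.0093 = 0.465 mA.
Collector loop: V_CE = V_CC − I_C·R_C = 10 − 0.465×1.5 = 9.3 V.
Since V_CE = 9.3 V > V_CE(sat) ≈ 0.2 V, the transistor is in the active region as assumed.

I_C ≈ 0.47 mA, V_CE ≈ 9.3 V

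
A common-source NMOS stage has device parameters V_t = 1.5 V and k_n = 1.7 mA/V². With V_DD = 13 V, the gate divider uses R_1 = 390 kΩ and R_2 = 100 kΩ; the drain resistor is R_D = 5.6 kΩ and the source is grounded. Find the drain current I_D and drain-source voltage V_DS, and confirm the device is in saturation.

I_D ≈ 1.1 mA, V_DS ≈ 6.7 V

V_G = V_DD·R_2/(R_1+R_2) = 13×100/490 = 2.65 V. With the source grounded, V_GS = V_G = 2.65 V.
Assume saturation: I_D = (k_n/2)(V_GS − V_t)² = (1.7/2)×(2.65 − 1.5)² = 0.85×1.15² = 1.13 mA.
V_DS = V_DD − I_D·R_D = 13 − 1.13×5.6 = 6.67 V.
Saturation requires V_DS ≥ V_GS − V_t = 1.15 V; 6.67 ≥ 1.15 ✓.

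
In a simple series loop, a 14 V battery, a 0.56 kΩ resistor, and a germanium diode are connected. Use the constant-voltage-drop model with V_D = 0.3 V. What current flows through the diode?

KVL around the loop: 14 = V_D + I·R = 0.3 + I × 0.56 kΩ.
So I = (14 − 0.3) / 0.56 kΩ = 13.7 / 0.56 = 24.5 mA.

I ≈ 24 mA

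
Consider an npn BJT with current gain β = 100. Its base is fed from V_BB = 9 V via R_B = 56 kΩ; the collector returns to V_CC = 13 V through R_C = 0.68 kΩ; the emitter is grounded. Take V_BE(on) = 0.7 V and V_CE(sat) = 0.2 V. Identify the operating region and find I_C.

active; I_C ≈ 15 mA

Assume active. Base-emitter loop: I_B = (V_BB − V_BE)/R_B = (9 − 0.7)/56 = 0.148 mA.
I_C = β·I_B = 100×0.148 = 14.8 mA.
V_CE = V_CC − I_C·R_C = 13 − 14.8×0.68 = 2.92 V > V_CE(sat), so the active-region assumption holds.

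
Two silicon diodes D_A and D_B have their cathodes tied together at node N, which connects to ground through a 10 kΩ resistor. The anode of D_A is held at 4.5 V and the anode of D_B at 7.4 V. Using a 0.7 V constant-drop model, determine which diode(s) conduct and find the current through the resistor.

Only D_B conducts; I_R ≈ 0.67 mA

Assume both conduct. Then node N would need to be at both 4.5−0.7 = 3.8 V and 7.4−0.7 = 6.7 V, which is impossible.
Assume only D_B conducts: V_N = 7.4 − 0.7 = 6.7 V, so I_R = 6.7/10 = 0.67 mA.
Check D_A: its anode-to-cathode voltage is 4.5 − 6.7 = -2.2 V < 0.7 V, so it is off. The assumption is consistent.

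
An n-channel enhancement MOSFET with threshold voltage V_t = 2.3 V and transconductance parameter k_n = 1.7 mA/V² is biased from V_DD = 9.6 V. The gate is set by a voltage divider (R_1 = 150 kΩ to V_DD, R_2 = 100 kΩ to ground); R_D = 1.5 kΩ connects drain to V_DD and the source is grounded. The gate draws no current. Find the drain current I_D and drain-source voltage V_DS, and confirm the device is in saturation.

V_G = V_DD·R_2/(R_1+R_2) = 9.6×100/250 = 3.84 V. With the source grounded, V_GS = V_G = 3.84 V.
Assume saturation: I_D = (k_n/2)(V_GS − V_t)² = (1.7/2)×(3.84 − 2.3)² = 0.85×1.54² = 2.02 mA.
V_DS = V_DD − I_D·R_D = 9.6 − 2.02×1.5 = 6.58 V.
Saturation requires V_DS ≥ V_GS − V_t = 1.54 V; 6.58 ≥ 1.54 ✓.

I_D ≈ 2 mA, V_DS ≈ 6.6 V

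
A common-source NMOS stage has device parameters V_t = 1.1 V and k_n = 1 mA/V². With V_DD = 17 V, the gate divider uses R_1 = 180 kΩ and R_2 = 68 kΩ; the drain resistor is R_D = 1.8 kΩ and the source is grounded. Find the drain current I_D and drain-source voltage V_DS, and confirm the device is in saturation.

V_G = V_DD·R_2/(R_1+R_2) = 17×68/248 = 4.66 V. With the source grounded, V_GS = V_G = 4.66 V.
Assume saturation: I_D = (k_n/2)(V_GS − V_t)² = (1/2)×(4.66 − 1.1)² = 0.5×3.56² = 6.34 mA.
V_DS = V_DD − I_D·R_D = 17 − 6.34×1.8 = 5.59 V.
Saturation requires V_DS ≥ V_GS − V_t = 3.56 V; 5.59 ≥ 3.56 ✓.

I_D ≈ 6.3 mA, V_DS ≈ 5.6 V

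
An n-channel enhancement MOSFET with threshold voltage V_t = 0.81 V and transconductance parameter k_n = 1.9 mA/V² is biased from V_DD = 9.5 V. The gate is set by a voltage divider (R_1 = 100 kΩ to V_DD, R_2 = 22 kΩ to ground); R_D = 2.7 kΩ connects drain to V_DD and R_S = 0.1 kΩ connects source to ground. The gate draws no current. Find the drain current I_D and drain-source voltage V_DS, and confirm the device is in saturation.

I_D ≈ 0.66 mA, V_DS ≈ 7.6 V

V_G = V_DD·R_2/(R_1+R_2) = 9.5×22/122 = 1.71 V.
Assume saturation: I_D = (k_n/2)(V_GS − V_t)² with V_GS = V_G − I_D·R_S = 1.71 − 0.1·I_D.
Substituting gives 0.0095·I_D² − 1.17·I_D + 0.775 = 0, with roots I_D = 0.665 or 123 mA.
The root I_D = 123 mA gives V_GS = -10.6 V ≤ V_t, so take I_D = 0.665 mA.
Then V_GS = 1.65 V and V_DS = V_DD − I_D(R_D+R_S) = 9.5 − 0.665×2.8 = 7.64 V.
Saturation requires V_DS ≥ V_GS − V_t = 0.837 V; 7.64 ≥ 0.837 ✓.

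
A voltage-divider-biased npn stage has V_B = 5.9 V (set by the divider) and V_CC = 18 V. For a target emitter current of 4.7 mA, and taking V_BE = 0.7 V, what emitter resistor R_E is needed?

R_E ≈ 1.1 kΩ

V_E = V_B − V_BE = 5.9 − 0.7 = 5.2 V.
R_E = V_E / I_E = 5.2 / 4.7 = 1.11 kΩ.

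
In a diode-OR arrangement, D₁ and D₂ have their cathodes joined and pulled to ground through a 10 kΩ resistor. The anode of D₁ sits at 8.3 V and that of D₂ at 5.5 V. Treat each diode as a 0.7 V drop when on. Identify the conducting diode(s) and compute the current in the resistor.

Assume both conduct. Then node N would need to be at both 8.3−0.7 = 7.6 V and 5.5−0.7 = 4.8 V, which is impossible.
Assume only D₁ conducts: V_N = 8.3 − 0.7 = 7.6 V, so I_R = 7.6/10 = 0.76 mA.
Check D₂: its anode-to-cathode voltage is 5.5 − 7.6 = -2.1 V < 0.7 V, so it is off. The assumption is consistent.

Only D₁ conducts; I_R ≈ 0.76 mA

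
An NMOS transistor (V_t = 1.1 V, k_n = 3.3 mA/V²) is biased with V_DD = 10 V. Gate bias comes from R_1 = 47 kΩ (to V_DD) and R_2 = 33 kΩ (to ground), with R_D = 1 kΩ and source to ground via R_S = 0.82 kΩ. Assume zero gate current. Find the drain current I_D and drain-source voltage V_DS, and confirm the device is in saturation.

I_D ≈ 2.3 mA, V_DS ≈ 5.9 V

V_G = V_DD·R_2/(R_1+R_2) = 10×33/80 = 4.12 V.
Assume saturation: I_D = (k_n/2)(V_GS − V_t)² with V_GS = V_G − I_D·R_S = 4.12 − 0.82·I_D.
Substituting gives 1.11·I_D² − 9.19·I_D + 15.1 = 0, with roots I_D = 2.26 or 6.02 mA.
The root I_D = 6.02 mA gives V_GS = -0.81 V ≤ V_t, so take I_D = 2.26 mA.
Then V_GS = 2.27 V and V_DS = V_DD − I_D(R_D+R_S) = 10 − 2.26×1.82 = 5.88 V.
Saturation requires V_DS ≥ V_GS − V_t = 1.17 V; 5.88 ≥ 1.17 ✓.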